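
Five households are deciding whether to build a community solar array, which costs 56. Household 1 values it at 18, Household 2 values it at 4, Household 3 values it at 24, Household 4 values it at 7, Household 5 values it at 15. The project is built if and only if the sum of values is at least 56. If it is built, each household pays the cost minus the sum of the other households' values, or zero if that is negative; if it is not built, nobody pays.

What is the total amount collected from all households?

21

Total value 68 ≥ cost 56, so it is built.
Household 1: others sum to 50; max(0, 56 - 50) = 6.
Household 2: others sum to 64; max(0, 56 - 64) = 0.
Household 3: others sum to 44; max(0, 56 - 44) = 12.
Household 4: others sum to 61; max(0, 56 - 61) = 0.
Household 5: others sum to 53; max(0, 56 - 53) = 3.
Total collected = 6 + 0 + 12 + 0 + 3 = 21.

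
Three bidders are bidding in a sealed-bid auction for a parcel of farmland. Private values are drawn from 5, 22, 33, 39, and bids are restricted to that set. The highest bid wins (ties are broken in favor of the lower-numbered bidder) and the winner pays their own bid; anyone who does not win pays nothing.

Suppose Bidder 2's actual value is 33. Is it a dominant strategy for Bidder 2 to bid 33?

No

Consider the case where Bidder 1 bids 5 and Bidder 3 bids 5.
Truthful bid 33: wins, pays 33, utility 33 - 33 = 0.
Bid 22 instead: wins, pays 22, utility 33 - 22 = 11.
Since 11 > 0, bidding 22 is strictly better here, so truthful bidding is not dominant.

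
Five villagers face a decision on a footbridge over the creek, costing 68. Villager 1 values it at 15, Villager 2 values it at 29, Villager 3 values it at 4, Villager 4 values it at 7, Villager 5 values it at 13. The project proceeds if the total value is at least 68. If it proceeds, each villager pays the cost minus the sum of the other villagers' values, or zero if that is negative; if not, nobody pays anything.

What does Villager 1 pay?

Total value 68 ≥ cost 68, so the project is built.
The other villagers' values sum to 53.
Cost minus that sum is 68 - 53 = 15.

15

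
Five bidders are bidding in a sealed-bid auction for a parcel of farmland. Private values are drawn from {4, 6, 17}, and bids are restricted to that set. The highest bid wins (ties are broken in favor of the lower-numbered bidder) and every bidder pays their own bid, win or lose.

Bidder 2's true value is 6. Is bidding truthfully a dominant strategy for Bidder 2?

Consider the case where Bidder 1 bids 4, Bidder 3 bids 4, Bidder 4 bids 4 and Bidder 5 bids 17.
Truthful bid 6: loses but pays 6, utility -6.
Bid 4 instead: loses but pays 4, utility -4.
Since -4 > -6, bidding 4 is strictly better here, so truthful bidding is not dominant.

No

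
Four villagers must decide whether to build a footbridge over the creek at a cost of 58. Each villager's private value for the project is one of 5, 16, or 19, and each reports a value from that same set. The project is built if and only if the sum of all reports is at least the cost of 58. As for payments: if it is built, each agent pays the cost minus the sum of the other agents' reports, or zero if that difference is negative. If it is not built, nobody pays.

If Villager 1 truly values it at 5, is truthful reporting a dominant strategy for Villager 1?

Yes

Check each profile of the others' reports and compare truth against every alternative report.
Others report (5, 19, 19): truth gives 0, best alternative gives -10.
Others report (19, 5, 19): truth gives 0, best alternative gives -10.
Others report (19, 19, 5): truth gives 0, best alternative gives -10.
Others report (16, 16, 16): truth gives 0, best alternative gives -5.
Others report (16, 16, 19): truth gives 0, best alternative gives -2.
Others report (16, 19, 16): truth gives 0, best alternative gives -2.
(Remaining 21 profiles checked similarly; truth is weakly best in each.)
In every case the truthful report is at least as good as any alternative, so it is a dominant strategy.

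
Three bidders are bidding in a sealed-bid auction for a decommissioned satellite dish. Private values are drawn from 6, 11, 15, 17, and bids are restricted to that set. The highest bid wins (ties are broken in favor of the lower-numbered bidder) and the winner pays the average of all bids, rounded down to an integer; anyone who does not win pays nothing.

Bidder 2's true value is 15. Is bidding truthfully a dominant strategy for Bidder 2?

No

Consider the case where Bidder 1 bids 6 and Bidder 3 bids 6.
Truthful bid 15: wins, pays 9, utility 15 - 9 = 6.
Bid 11 instead: wins, pays 7, utility 15 - 7 = 8.
Since 8 > 6, bidding 11 is strictly better here, so truthful bidding is not dominant.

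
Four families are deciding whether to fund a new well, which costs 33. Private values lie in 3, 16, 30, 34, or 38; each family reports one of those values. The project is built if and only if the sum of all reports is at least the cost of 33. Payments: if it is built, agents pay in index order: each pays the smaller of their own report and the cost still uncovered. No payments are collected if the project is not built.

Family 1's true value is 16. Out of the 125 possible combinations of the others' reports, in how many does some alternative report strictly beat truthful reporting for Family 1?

121

Others report (3, 3, 30): truth gives 0; report 3 gives 13 > 0. Violating.
Others report (3, 3, 34): truth gives 0; report 3 gives 13 > 0. Violating.
Others report (3, 3, 38): truth gives 0; report 3 gives 13 > 0. Violating.
Others report (3, 16, 16): truth gives 0; report 3 gives 13 > 0. Violating.
Others report (3, 3, 3): truth gives 0; no alternative beats it.
Others report (3, 3, 16): truth gives 0; no alternative beats it.
(Checking all 125 profiles: 121 have a profitable deviation, 4 do not.)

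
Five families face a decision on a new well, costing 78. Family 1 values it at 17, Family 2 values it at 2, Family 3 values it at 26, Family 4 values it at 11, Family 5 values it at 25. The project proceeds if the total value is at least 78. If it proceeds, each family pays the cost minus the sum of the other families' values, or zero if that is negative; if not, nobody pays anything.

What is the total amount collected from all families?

Total value 81 ≥ cost 78, so it is built.
Family 1: others sum to 64; max(0, 78 - 64) = 14.
Family 2: others sum to 79; max(0, 78 - 79) = 0.
Family 3: others sum to 55; max(0, 78 - 55) = 23.
Family 4: others sum to 70; max(0, 78 - 70) = 8.
Family 5: others sum to 56; max(0, 78 - 56) = 22.
Total collected = 14 + 0 + 23 + 8 + 22 = 67.

67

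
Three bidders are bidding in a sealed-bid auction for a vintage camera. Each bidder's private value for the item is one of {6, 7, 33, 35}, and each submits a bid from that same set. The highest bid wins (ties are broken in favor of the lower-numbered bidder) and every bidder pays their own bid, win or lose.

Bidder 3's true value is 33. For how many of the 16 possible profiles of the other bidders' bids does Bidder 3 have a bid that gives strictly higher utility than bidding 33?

Others bid (6, 6): truth gives 0; bid 7 gives 26 > 0. Violating.
Others bid (6, 33): truth gives -33; bid 35 gives -2 > -33. Violating.
Others bid (6, 35): truth gives -33; bid 6 gives -6 > -33. Violating.
Others bid (7, 33): truth gives -33; bid 35 gives -2 > -33. Violating.
Others bid (6, 7): truth gives 0; no alternative beats it.
Others bid (7, 6): truth gives 0; no alternative beats it.
(Checking all 16 profiles: 13 have a profitable deviation, 3 do not.)

13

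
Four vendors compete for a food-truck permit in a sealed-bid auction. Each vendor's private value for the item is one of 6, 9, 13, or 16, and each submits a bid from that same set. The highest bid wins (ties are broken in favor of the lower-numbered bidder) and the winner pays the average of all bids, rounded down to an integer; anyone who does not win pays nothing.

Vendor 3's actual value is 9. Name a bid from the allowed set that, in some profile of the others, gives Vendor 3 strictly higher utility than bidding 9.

Suppose Vendor 1 bids 6, Vendor 2 bids 9 and Vendor 4 bids 6.
Bid 9: loses, pays 0, utility 0.
Bid 13: wins, pays 8, utility 9 - 8 = 1.
So bidding 13 beats truth here (1 > 0).

13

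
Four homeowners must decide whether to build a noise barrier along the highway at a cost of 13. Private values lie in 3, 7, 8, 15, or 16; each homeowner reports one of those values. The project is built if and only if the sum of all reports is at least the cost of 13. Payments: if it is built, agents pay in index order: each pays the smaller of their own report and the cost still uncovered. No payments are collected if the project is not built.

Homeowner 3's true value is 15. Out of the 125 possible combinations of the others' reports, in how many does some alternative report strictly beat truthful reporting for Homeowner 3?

4

Others report (3, 3, 7): truth gives 8; report 3 gives 12 > 8. Violating.
Others report (3, 3, 8): truth gives 8; report 3 gives 12 > 8. Violating.
Others report (3, 3, 15): truth gives 8; report 3 gives 12 > 8. Violating.
Others report (3, 3, 16): truth gives 8; report 3 gives 12 > 8. Violating.
Others report (3, 3, 3): truth gives 8; no alternative beats it.
Others report (3, 7, 3): truth gives 12; no alternative beats it.
(Checking all 125 profiles: 4 have a profitable deviation, 121 do not.)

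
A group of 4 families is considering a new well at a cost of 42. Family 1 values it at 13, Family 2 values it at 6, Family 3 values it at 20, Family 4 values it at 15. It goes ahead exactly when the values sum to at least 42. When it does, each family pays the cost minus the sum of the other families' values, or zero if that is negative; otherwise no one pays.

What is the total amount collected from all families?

12

Total value 54 ≥ cost 42, so it is built.
Family 1: others sum to 41; max(0, 42 - 41) = 1.
Family 2: others sum to 48; max(0, 42 - 48) = 0.
Family 3: others sum to 34; max(0, 42 - 34) = 8.
Family 4: others sum to 39; max(0, 42 - 39) = 3.
Total collected = 1 + 0 + 8 + 3 = 12.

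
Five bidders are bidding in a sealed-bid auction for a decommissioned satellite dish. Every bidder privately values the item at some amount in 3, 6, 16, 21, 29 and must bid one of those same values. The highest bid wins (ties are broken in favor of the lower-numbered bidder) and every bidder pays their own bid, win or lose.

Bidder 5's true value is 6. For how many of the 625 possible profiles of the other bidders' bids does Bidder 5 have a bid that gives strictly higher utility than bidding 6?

Others bid (3, 3, 3, 6): truth gives -6; bid 3 gives -3 > -6. Violating.
Others bid (3, 3, 3, 16): truth gives -6; bid 3 gives -3 > -6. Violating.
Others bid (3, 3, 3, 21): truth gives -6; bid 3 gives -3 > -6. Violating.
Others bid (3, 3, 3, 29): truth gives -6; bid 3 gives -3 > -6. Violating.
Others bid (3, 3, 3, 3): truth gives 0; no alternative beats it.
(Checking all 625 profiles: 624 have a profitable deviation, 1 does not.)

624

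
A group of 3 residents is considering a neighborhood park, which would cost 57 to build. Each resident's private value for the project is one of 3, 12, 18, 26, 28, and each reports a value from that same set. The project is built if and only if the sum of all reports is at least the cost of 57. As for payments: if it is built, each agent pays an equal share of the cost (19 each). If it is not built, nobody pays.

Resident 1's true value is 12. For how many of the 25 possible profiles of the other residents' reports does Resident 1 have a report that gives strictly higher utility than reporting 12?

3

Others report (18, 28): truth gives -7; report 3 gives 0 > -7. Violating.
Others report (26, 26): truth gives -7; report 3 gives 0 > -7. Violating.
Others report (28, 18): truth gives -7; report 3 gives 0 > -7. Violating.
Others report (3, 3): truth gives 0; no alternative beats it.
Others report (3, 12): truth gives 0; no alternative beats it.
(Checking all 25 profiles: 3 have a profitable deviation, 22 do not.)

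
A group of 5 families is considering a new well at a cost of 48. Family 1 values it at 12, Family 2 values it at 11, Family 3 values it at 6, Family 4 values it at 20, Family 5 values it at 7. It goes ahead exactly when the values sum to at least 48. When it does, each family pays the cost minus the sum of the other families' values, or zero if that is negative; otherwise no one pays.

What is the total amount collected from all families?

Total value 56 ≥ cost 48, so it is built.
Family 1: others sum to 44; max(0, 48 - 44) = 4.
Family 2: others sum to 45; max(0, 48 - 45) = 3.
Family 3: others sum to 50; max(0, 48 - 50) = 0.
Family 4: others sum to 36; max(0, 48 - 36) = 12.
Family 5: others sum to 49; max(0, 48 - 49) = 0.
Total collected = 4 + 3 + 0 + 12 + 0 = 19.

19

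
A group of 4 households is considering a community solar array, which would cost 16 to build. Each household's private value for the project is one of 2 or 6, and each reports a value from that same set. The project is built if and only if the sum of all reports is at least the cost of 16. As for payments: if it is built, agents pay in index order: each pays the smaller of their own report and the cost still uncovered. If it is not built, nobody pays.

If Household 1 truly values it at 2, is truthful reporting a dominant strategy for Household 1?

Yes

Check each profile of the others' reports and compare truth against every alternative report.
Others report (2, 2, 6): truth gives 0, best alternative gives -4.
Others report (2, 6, 2): truth gives 0, best alternative gives -4.
Others report (2, 6, 6): truth gives 0, best alternative gives -4.
Others report (6, 2, 2): truth gives 0, best alternative gives -4.
Others report (6, 2, 6): truth gives 0, best alternative gives -4.
Others report (6, 6, 2): truth gives 0, best alternative gives -4.
(Remaining 2 profiles checked similarly; truth is weakly best in each.)
In every case the truthful report is at least as good as any alternative, so it is a dominant strategy.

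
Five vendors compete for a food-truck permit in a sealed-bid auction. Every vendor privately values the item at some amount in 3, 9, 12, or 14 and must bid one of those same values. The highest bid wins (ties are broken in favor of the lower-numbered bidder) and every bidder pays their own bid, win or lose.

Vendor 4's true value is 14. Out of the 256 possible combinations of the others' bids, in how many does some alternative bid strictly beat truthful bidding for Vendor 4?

Others bid (3, 3, 3, 3): truth gives 0; bid 9 gives 5 > 0. Violating.
Others bid (3, 3, 3, 9): truth gives 0; bid 9 gives 5 > 0. Violating.
Others bid (3, 3, 3, 12): truth gives 0; bid 12 gives 2 > 0. Violating.
Others bid (3, 3, 9, 3): truth gives 0; bid 12 gives 2 > 0. Violating.
Others bid (3, 3, 3, 14): truth gives 0; no alternative beats it.
Others bid (3, 3, 9, 14): truth gives 0; no alternative beats it.
(Checking all 256 profiles: 172 have a profitable deviation, 84 do not.)

172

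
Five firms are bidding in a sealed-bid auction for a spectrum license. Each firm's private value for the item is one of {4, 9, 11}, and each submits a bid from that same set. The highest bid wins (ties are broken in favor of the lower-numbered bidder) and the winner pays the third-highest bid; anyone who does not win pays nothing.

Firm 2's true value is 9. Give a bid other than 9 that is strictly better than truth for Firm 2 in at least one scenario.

Suppose Firm 1 bids 4, Firm 3 bids 4, Firm 4 bids 4 and Firm 5 bids 11.
Bid 9: loses, pays 0, utility 0.
Bid 11: wins, pays 4, utility 9 - 4 = 5.
So bidding 11 beats truth here (5 > 0).

11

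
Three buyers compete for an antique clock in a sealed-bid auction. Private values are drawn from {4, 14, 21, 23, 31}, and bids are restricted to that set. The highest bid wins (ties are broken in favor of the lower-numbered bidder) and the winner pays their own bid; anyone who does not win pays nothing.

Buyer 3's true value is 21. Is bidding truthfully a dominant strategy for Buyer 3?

Consider the case where Buyer 1 bids 4 and Buyer 2 bids 4.
Truthful bid 21: wins, pays 21, utility 21 - 21 = 0.
Bid 14 instead: wins, pays 14, utility 21 - 14 = 7.
Since 7 > 0, bidding 14 is strictly better here, so truthful bidding is not dominant.

No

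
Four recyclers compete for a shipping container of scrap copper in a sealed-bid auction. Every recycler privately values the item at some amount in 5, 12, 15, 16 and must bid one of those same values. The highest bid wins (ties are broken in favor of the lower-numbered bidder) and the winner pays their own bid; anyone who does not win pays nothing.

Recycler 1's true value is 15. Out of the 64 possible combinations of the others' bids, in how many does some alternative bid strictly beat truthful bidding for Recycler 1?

8

Others bid (5, 5, 5): truth gives 0; bid 5 gives 10 > 0. Violating.
Others bid (5, 5, 12): truth gives 0; bid 12 gives 3 > 0. Violating.
Others bid (5, 12, 5): truth gives 0; bid 12 gives 3 > 0. Violating.
Others bid (5, 12, 12): truth gives 0; bid 12 gives 3 > 0. Violating.
Others bid (5, 5, 15): truth gives 0; no alternative beats it.
Others bid (5, 5, 16): truth gives 0; no alternative beats it.
(Checking all 64 profiles: 8 have a profitable deviation, 56 do not.)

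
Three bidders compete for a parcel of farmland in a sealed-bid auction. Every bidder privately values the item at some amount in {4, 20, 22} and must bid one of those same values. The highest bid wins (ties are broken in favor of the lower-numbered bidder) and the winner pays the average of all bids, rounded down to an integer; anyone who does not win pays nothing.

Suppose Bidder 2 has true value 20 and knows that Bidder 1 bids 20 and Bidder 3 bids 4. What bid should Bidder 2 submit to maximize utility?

22

Bid 4: loses, pays 0, utility 0.
Bid 20: loses, pays 0, utility 0.
Bid 22: wins, pays 15, utility 20 - 15 = 5.
The best choice is 22 with utility 5.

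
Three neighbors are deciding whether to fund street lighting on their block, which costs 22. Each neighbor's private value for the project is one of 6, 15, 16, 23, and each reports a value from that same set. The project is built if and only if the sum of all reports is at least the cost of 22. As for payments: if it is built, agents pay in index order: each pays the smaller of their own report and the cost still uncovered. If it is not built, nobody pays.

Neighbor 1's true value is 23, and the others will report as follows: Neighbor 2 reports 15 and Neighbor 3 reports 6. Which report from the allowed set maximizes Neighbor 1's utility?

Report 6: project built, pays 6, utility 23 - 6 = 17.
Report 15: project built, pays 15, utility 23 - 15 = 8.
Report 16: project built, pays 16, utility 23 - 16 = 7.
Report 23: project built, pays 22, utility 23 - 22 = 1.
The best choice is 6 with utility 17.

6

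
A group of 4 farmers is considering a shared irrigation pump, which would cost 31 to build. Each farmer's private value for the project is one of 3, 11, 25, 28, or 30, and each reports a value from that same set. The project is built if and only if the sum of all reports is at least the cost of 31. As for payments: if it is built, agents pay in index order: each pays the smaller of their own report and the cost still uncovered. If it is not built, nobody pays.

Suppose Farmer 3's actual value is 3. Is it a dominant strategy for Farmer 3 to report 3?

Check each profile of the others' reports and compare truth against every alternative report.
Others report (3, 3, 25): truth gives 0, best alternative gives -8.
Others report (3, 3, 28): truth gives 0, best alternative gives -8.
Others report (3, 3, 30): truth gives 0, best alternative gives -8.
Others report (3, 11, 11): truth gives 0, best alternative gives -8.
Others report (3, 11, 25): truth gives 0, best alternative gives -8.
Others report (3, 11, 28): truth gives 0, best alternative gives -8.
(Remaining 119 profiles checked similarly; truth is weakly best in each.)
In every case the truthful report is at least as good as any alternative, so it is a dominant strategy.

Yes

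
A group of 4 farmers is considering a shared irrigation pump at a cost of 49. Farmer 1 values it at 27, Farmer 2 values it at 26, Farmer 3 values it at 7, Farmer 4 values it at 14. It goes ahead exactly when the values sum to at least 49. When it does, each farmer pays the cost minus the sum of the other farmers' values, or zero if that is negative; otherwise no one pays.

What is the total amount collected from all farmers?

3

Total value 74 ≥ cost 49, so it is built.
Farmer 1: others sum to 47; max(0, 49 - 47) = 2.
Farmer 2: others sum to 48; max(0, 49 - 48) = 1.
Farmer 3: others sum to 67; max(0, 49 - 67) = 0.
Farmer 4: others sum to 60; max(0, 49 - 60) = 0.
Total collected = 2 + 1 + 0 + 0 = 3.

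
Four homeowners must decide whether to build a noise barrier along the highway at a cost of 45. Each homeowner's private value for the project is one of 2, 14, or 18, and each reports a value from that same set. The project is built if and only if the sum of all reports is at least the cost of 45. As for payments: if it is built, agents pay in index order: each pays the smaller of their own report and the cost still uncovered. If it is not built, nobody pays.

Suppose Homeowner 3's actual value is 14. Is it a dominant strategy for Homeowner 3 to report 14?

No

Consider the case where Homeowner 1 reports 14, Homeowner 2 reports 14 and Homeowner 4 reports 18.
Truthful report 14: project built, pays 14, utility 14 - 14 = 0.
Report 2 instead: project built, pays 2, utility 14 - 2 = 12.
Since 12 > 0, reporting 2 is strictly better here, so truthful reporting is not dominant.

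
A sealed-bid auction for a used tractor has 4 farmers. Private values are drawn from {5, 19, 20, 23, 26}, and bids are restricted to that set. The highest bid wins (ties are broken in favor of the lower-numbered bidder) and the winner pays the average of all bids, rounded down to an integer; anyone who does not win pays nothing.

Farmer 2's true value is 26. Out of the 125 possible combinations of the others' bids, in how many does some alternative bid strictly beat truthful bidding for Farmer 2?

Others bid (5, 5, 5): truth gives 16; bid 19 gives 18 > 16. Violating.
Others bid (5, 5, 19): truth gives 13; bid 19 gives 14 > 13. Violating.
Others bid (5, 5, 20): truth gives 12; bid 20 gives 14 > 12. Violating.
Others bid (5, 19, 5): truth gives 13; bid 19 gives 14 > 13. Violating.
Others bid (5, 5, 23): truth gives 12; no alternative beats it.
Others bid (5, 5, 26): truth gives 11; no alternative beats it.
(Checking all 125 profiles: 41 have a profitable deviation, 84 do not.)

41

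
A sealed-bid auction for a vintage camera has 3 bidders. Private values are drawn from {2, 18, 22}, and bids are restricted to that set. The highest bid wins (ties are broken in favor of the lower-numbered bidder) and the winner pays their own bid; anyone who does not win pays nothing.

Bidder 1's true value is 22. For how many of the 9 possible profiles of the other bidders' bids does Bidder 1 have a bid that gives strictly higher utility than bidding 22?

Others bid (2, 2): truth gives 0; bid 2 gives 20 > 0. Violating.
Others bid (2, 18): truth gives 0; bid 18 gives 4 > 0. Violating.
Others bid (18, 2): truth gives 0; bid 18 gives 4 > 0. Violating.
Others bid (18, 18): truth gives 0; bid 18 gives 4 > 0. Violating.
Others bid (2, 22): truth gives 0; no alternative beats it.
Others bid (18, 22): truth gives 0; no alternative beats it.
(Checking all 9 profiles: 4 have a profitable deviation, 5 do not.)

4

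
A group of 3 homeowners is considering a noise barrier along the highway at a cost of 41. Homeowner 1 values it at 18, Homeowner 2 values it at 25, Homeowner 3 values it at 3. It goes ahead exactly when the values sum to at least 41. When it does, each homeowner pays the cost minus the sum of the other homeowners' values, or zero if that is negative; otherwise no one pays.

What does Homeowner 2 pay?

Total value 46 ≥ cost 41, so the project is built.
The other homeowners' values sum to 21.
Cost minus that sum is 41 - 21 = 20.

20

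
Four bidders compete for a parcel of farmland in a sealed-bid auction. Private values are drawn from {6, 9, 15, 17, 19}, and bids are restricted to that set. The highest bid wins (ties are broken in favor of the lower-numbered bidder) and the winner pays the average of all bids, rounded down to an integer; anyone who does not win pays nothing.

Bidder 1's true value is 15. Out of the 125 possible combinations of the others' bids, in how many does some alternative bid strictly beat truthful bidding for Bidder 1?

Others bid (6, 6, 6): truth gives 7; bid 6 gives 9 > 7. Violating.
Others bid (6, 6, 9): truth gives 6; bid 9 gives 8 > 6. Violating.
Others bid (6, 6, 17): truth gives 0; bid 17 gives 4 > 0. Violating.
Others bid (6, 6, 19): truth gives 0; bid 19 gives 3 > 0. Violating.
Others bid (6, 6, 15): truth gives 5; no alternative beats it.
Others bid (6, 9, 15): truth gives 4; no alternative beats it.
(Checking all 125 profiles: 53 have a profitable deviation, 72 do not.)

53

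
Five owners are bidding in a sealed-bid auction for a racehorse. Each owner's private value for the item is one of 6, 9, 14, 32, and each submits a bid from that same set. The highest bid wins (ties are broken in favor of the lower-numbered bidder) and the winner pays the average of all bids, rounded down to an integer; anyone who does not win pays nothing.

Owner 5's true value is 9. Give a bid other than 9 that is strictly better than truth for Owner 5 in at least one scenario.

14

Suppose Owner 1 bids 6, Owner 2 bids 6, Owner 3 bids 6 and Owner 4 bids 9.
Bid 9: loses, pays 0, utility 0.
Bid 14: wins, pays 8, utility 9 - 8 = 1.
So bidding 14 beats truth here (1 > 0).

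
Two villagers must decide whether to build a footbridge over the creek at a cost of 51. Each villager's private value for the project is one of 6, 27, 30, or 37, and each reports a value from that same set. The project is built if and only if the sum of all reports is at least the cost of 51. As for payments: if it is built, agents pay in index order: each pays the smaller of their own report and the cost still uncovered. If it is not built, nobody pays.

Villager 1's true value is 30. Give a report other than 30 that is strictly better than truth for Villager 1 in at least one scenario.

Suppose Villager 2 reports 27.
Report 30: project built, pays 30, utility 30 - 30 = 0.
Report 27: project built, pays 27, utility 30 - 27 = 3.
So reporting 27 beats truth here (3 > 0).

27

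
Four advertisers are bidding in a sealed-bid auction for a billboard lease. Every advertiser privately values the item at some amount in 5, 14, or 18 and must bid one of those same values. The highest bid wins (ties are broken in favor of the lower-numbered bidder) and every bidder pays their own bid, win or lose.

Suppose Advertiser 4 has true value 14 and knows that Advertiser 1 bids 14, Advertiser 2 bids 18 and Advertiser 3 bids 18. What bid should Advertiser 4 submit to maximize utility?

5

Bid 5: loses but pays 5, utility -5.
Bid 14: loses but pays 14, utility -14.
Bid 18: loses but pays 18, utility -18.
The best choice is 5 with utility -5.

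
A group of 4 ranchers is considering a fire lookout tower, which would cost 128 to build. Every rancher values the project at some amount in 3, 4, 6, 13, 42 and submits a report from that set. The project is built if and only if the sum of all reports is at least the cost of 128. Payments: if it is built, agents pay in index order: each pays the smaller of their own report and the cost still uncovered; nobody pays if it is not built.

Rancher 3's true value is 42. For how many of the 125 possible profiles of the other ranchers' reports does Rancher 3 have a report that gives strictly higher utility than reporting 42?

1

Others report (42, 42, 42): truth gives 0; report 3 gives 39 > 0. Violating.
Others report (3, 3, 3): truth gives 0; no alternative beats it.
Others report (3, 3, 4): truth gives 0; no alternative beats it.
(Checking all 125 profiles: 1 has a profitable deviation, 124 do not.)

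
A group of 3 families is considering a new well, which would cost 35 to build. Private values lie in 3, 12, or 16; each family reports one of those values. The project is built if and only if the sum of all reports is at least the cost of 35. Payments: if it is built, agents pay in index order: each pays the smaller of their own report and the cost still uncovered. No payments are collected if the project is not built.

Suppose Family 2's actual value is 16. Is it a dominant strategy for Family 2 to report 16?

Consider the case where Family 1 reports 12 and Family 3 reports 12.
Truthful report 16: project built, pays 16, utility 16 - 16 = 0.
Report 12 instead: project built, pays 12, utility 16 - 12 = 4.
Since 4 > 0, reporting 12 is strictly better here, so truthful reporting is not dominant.

No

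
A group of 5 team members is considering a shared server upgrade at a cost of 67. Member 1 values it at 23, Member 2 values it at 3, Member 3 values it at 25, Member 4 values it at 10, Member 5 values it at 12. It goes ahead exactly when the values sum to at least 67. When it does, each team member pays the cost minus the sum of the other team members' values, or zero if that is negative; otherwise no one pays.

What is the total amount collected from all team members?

46

Total value 73 ≥ cost 67, so it is built.
Member 1: others sum to 50; max(0, 67 - 50) = 17.
Member 2: others sum to 70; max(0, 67 - 70) = 0.
Member 3: others sum to 48; max(0, 67 - 48) = 19.
Member 4: others sum to 63; max(0, 67 - 63) = 4.
Member 5: others sum to 61; max(0, 67 - 61) = 6.
Total collected = 17 + 0 + 19 + 4 + 6 = 46.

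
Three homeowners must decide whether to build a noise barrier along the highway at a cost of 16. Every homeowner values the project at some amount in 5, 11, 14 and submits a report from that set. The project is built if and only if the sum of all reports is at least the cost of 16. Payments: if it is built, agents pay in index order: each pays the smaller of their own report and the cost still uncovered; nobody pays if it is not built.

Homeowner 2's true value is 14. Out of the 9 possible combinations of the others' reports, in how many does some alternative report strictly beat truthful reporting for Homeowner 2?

Others report (5, 11): truth gives 3; report 5 gives 9 > 3. Violating.
Others report (5, 14): truth gives 3; report 5 gives 9 > 3. Violating.
Others report (5, 5): truth gives 3; no alternative beats it.
Others report (11, 5): truth gives 9; no alternative beats it.
(Checking all 9 profiles: 2 have a profitable deviation, 7 do not.)

2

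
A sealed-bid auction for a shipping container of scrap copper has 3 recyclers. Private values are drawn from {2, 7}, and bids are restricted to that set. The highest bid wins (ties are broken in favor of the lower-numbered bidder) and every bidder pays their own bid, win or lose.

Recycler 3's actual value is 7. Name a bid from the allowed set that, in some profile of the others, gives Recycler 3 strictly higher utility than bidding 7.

Suppose Recycler 1 bids 2 and Recycler 2 bids 7.
Bid 7: loses but pays 7, utility -7.
Bid 2: loses but pays 2, utility -2.
So bidding 2 beats truth here (-2 > -7).

2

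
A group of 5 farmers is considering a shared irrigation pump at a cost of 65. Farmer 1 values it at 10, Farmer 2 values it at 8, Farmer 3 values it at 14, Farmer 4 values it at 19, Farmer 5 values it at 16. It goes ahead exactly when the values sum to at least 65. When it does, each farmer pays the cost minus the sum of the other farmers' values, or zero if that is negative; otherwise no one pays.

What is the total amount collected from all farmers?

57

Total value 67 ≥ cost 65, so it is built.
Farmer 1: others sum to 57; max(0, 65 - 57) = 8.
Farmer 2: others sum to 59; max(0, 65 - 59) = 6.
Farmer 3: others sum to 53; max(0, 65 - 53) = 12.
Farmer 4: others sum to 48; max(0, 65 - 48) = 17.
Farmer 5: others sum to 51; max(0, 65 - 51) = 14.
Total collected = 8 + 6 + 12 + 17 + 14 = 57.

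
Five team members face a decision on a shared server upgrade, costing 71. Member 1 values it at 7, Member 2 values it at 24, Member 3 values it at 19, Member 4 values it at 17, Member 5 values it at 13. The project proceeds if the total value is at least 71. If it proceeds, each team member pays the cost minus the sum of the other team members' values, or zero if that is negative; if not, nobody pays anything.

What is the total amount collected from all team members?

37

Total value 80 ≥ cost 71, so it is built.
Member 1: others sum to 73; max(0, 71 - 73) = 0.
Member 2: others sum to 56; max(0, 71 - 56) = 15.
Member 3: others sum to 61; max(0, 71 - 61) = 10.
Member 4: others sum to 63; max(0, 71 - 63) = 8.
Member 5: others sum to 67; max(0, 71 - 67) = 4.
Total collected = 0 + 15 + 10 + 8 + 4 = 37.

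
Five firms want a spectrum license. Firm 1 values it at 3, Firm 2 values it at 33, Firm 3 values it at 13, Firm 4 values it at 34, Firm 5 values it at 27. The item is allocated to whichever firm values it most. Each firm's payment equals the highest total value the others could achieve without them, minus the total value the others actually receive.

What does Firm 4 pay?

Firm 4 has the highest value and receives the item.
Without Firm 4, the item would go to the next-highest value, 33, so the others could achieve 33.
With Firm 4 present and winning, the others receive nothing, so their total is 0.
Payment = 33 - 0 = 33.

33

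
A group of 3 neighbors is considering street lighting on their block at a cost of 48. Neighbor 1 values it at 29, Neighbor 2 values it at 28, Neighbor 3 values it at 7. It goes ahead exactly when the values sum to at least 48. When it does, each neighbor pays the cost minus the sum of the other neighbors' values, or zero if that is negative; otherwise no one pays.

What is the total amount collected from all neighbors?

25

Total value 64 ≥ cost 48, so it is built.
Neighbor 1: others sum to 35; max(0, 48 - 35) = 13.
Neighbor 2: others sum to 36; max(0, 48 - 36) = 12.
Neighbor 3: others sum to 57; max(0, 48 - 57) = 0.
Total collected = 13 + 12 + 0 = 25.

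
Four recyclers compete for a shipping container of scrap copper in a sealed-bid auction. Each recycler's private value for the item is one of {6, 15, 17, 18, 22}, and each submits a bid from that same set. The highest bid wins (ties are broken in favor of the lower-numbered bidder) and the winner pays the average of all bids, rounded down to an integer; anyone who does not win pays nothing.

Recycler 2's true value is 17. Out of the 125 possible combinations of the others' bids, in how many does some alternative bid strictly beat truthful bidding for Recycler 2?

41

Others bid (6, 6, 15): truth gives 6; bid 15 gives 7 > 6. Violating.
Others bid (6, 6, 18): truth gives 0; bid 18 gives 5 > 0. Violating.
Others bid (6, 6, 22): truth gives 0; bid 22 gives 3 > 0. Violating.
Others bid (6, 15, 6): truth gives 6; bid 15 gives 7 > 6. Violating.
Others bid (6, 6, 6): truth gives 9; no alternative beats it.
Others bid (6, 6, 17): truth gives 6; no alternative beats it.
(Checking all 125 profiles: 41 have a profitable deviation, 84 do not.)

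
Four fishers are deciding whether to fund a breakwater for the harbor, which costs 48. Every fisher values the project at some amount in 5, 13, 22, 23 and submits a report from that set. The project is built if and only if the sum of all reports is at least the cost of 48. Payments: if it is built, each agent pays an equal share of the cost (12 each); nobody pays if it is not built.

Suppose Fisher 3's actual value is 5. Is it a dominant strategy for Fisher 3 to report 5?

Check each profile of the others' reports and compare truth against every alternative report.
Others report (5, 13, 22): truth gives 0, best alternative gives -7.
Others report (5, 13, 23): truth gives 0, best alternative gives -7.
Others report (5, 22, 13): truth gives 0, best alternative gives -7.
Others report (5, 23, 13): truth gives 0, best alternative gives -7.
Others report (13, 5, 22): truth gives 0, best alternative gives -7.
Others report (13, 5, 23): truth gives 0, best alternative gives -7.
(Remaining 58 profiles checked similarly; truth is weakly best in each.)
In every case the truthful report is at least as good as any alternative, so it is a dominant strategy.

Yes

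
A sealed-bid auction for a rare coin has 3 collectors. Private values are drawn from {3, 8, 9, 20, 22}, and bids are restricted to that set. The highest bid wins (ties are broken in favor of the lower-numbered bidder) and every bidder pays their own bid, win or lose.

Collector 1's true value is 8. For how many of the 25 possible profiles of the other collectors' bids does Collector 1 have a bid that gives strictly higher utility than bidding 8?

Others bid (3, 3): truth gives 0; bid 3 gives 5 > 0. Violating.
Others bid (3, 9): truth gives -8; bid 9 gives -1 > -8. Violating.
Others bid (3, 20): truth gives -8; bid 3 gives -3 > -8. Violating.
Others bid (3, 22): truth gives -8; bid 3 gives -3 > -8. Violating.
Others bid (3, 8): truth gives 0; no alternative beats it.
Others bid (8, 3): truth gives 0; no alternative beats it.
(Checking all 25 profiles: 22 have a profitable deviation, 3 do not.)

22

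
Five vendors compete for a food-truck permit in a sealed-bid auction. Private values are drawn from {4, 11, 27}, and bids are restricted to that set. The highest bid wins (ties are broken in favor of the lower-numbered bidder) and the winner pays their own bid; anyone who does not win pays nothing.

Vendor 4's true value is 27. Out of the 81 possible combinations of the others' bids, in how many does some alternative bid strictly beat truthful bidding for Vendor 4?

Others bid (4, 4, 4, 4): truth gives 0; bid 11 gives 16 > 0. Violating.
Others bid (4, 4, 4, 11): truth gives 0; bid 11 gives 16 > 0. Violating.
Others bid (4, 4, 4, 27): truth gives 0; no alternative beats it.
Others bid (4, 4, 11, 4): truth gives 0; no alternative beats it.
(Checking all 81 profiles: 2 have a profitable deviation, 79 do not.)

2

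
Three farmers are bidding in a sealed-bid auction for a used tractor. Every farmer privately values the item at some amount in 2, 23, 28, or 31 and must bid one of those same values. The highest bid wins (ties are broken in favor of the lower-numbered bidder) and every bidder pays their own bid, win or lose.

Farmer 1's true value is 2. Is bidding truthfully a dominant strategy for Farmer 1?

Yes

Check each profile of the others' bids and compare truth against every alternative bid.
Others bid (2, 2): truth gives 0, best alternative gives -21.
Others bid (2, 28): truth gives -2, best alternative gives -23.
Others bid (2, 31): truth gives -2, best alternative gives -23.
Others bid (23, 28): truth gives -2, best alternative gives -23.
Others bid (23, 31): truth gives -2, best alternative gives -23.
Others bid (28, 2): truth gives -2, best alternative gives -23.
(Remaining 10 profiles checked similarly; truth is weakly best in each.)
In every case the truthful bid is at least as good as any alternative, so it is a dominant strategy.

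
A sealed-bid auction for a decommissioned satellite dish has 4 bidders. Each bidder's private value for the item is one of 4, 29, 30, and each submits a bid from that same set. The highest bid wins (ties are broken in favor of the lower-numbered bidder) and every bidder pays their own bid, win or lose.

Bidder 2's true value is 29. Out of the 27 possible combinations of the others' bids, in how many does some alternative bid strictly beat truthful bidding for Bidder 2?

23

Others bid (4, 4, 30): truth gives -29; bid 30 gives -1 > -29. Violating.
Others bid (4, 29, 30): truth gives -29; bid 30 gives -1 > -29. Violating.
Others bid (4, 30, 4): truth gives -29; bid 30 gives -1 > -29. Violating.
Others bid (4, 30, 29): truth gives -29; bid 30 gives -1 > -29. Violating.
Others bid (4, 4, 4): truth gives 0; no alternative beats it.
Others bid (4, 4, 29): truth gives 0; no alternative beats it.
(Checking all 27 profiles: 23 have a profitable deviation, 4 do not.)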